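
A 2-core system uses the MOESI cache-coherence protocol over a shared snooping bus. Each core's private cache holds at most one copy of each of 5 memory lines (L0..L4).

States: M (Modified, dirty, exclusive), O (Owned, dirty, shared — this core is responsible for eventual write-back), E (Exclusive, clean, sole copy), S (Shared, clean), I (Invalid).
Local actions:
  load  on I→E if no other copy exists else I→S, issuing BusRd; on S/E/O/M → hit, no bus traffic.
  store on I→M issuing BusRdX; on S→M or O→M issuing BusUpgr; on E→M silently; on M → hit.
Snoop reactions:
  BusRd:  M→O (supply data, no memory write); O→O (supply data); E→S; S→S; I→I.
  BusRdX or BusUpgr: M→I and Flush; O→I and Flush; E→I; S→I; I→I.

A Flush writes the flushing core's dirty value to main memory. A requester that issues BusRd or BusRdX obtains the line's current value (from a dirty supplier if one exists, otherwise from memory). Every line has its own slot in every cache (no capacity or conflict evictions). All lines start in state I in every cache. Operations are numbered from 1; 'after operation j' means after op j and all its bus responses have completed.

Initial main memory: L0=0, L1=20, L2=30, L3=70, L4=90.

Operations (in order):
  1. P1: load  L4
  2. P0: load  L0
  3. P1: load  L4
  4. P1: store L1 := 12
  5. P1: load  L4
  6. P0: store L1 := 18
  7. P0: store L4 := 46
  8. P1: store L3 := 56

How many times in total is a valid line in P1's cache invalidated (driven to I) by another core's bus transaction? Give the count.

invalidations = 2

step 1: P1: load  L4  ⟶  IE  (L4)  txn=BusRd  M[L4]=90
step 2: P0: load  L0  ⟶  EI  (L0)  txn=BusRd  M[L0]=0
step 3: P1: load  L4  ⟶  IE  (L4)  txn=∅  M[L4]=90
step 4: P1: store L1 := 12  ⟶  IM  (L1)  txn=BusRdX  M[L1]=20
step 5: P1: load  L4  ⟶  IE  (L4)  txn=∅  M[L4]=90
step 6: P0: store L1 := 18  ⟶  MI  (L1)  txn=BusRdX+Flush  M[L1]=12
step 7: P0: store L4 := 46  ⟶  MI  (L4)  txn=BusRdX  M[L4]=90
step 8: P1: store L3 := 56  ⟶  IM  (L3)  txn=BusRdX  M[L3]=70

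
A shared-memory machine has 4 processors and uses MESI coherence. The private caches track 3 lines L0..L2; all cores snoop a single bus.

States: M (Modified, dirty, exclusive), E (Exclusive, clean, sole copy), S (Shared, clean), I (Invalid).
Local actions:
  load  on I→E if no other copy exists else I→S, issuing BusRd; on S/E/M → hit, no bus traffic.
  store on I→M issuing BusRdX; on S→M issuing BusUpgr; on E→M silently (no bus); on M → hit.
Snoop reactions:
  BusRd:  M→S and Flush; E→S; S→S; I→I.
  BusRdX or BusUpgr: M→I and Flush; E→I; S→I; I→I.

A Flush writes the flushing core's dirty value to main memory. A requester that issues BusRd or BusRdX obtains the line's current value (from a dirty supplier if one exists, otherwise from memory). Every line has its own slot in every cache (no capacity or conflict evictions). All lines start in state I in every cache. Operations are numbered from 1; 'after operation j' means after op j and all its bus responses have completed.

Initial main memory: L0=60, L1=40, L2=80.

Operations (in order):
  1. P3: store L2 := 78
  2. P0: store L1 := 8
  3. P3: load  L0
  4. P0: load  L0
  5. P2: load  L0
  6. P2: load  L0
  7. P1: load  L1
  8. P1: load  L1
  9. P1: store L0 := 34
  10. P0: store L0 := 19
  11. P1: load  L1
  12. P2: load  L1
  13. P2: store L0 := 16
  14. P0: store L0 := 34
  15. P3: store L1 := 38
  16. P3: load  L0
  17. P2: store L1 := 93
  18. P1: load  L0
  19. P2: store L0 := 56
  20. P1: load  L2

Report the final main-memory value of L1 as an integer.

  op1 P3: store L2 := 78 → I/I/I/M on L2; bus BusRdX; mem=80
  op2 P0: store L1 := 8 → M/I/I/I on L1; bus BusRdX; mem=40
  op3 P3: load  L0 → I/I/I/E on L0; bus BusRd; mem=60
  op4 P0: load  L0 → S/I/I/S on L0; bus BusRd; mem=60
  op5 P2: load  L0 → S/I/S/S on L0; bus BusRd; mem=60
  op6 P2: load  L0 → S/I/S/S on L0; bus (none); mem=60
  op7 P1: load  L1 → S/S/I/I on L1; bus BusRd Flush; mem=8
  op8 P1: load  L1 → S/S/I/I on L1; bus (none); mem=8
  op9 P1: store L0 := 34 → I/M/I/I on L0; bus BusRdX; mem=60
  op10 P0: store L0 := 19 → M/I/I/I on L0; bus BusRdX Flush; mem=34
  op11 P1: load  L1 → S/S/I/I on L1; bus (none); mem=8
  op12 P2: load  L1 → S/S/S/I on L1; bus BusRd; mem=8
  op13 P2: store L0 := 16 → I/I/M/I on L0; bus BusRdX Flush; mem=19
  op14 P0: store L0 := 34 → M/I/I/I on L0; bus BusRdX Flush; mem=16
  op15 P3: store L1 := 38 → I/I/I/M on L1; bus BusRdX; mem=8
  op16 P3: load  L0 → S/I/I/S on L0; bus BusRd Flush; mem=34
  op17 P2: store L1 := 93 → I/I/M/I on L1; bus BusRdX Flush; mem=38
  op18 P1: load  L0 → S/S/I/S on L0; bus BusRd; mem=34
  op19 P2: store L0 := 56 → I/I/M/I on L0; bus BusRdX; mem=34
  op20 P1: load  L2 → I/S/I/S on L2; bus BusRd Flush; mem=78

memory[L1] = 38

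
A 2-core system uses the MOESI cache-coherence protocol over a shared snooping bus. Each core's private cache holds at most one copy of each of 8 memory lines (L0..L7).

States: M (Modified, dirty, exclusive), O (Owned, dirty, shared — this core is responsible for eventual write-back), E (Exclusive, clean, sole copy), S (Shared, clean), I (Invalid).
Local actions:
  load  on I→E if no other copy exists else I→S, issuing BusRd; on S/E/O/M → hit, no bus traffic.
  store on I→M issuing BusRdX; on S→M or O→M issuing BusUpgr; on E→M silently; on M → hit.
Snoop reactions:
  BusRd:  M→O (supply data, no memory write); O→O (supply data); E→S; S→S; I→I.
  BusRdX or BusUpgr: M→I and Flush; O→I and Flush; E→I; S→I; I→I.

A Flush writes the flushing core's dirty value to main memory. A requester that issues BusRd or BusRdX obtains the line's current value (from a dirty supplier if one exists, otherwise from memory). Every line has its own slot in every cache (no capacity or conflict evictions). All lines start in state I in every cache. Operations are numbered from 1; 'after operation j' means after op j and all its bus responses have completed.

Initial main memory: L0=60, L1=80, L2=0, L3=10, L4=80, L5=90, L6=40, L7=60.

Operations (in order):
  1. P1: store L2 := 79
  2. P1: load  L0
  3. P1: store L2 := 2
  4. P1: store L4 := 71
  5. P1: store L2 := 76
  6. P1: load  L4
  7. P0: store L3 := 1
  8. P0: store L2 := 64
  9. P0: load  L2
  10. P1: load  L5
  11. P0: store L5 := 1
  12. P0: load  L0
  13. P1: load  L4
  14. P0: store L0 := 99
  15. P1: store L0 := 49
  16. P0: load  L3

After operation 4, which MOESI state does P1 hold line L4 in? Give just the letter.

step 1: P1: store L2 := 79  ⟶  IM  (L2)  txn=BusRdX  M[L2]=0
step 2: P1: load  L0  ⟶  IE  (L0)  txn=BusRd  M[L0]=60
step 3: P1: store L2 := 2  ⟶  IM  (L2)  txn=∅  M[L2]=0
step 4: P1: store L4 := 71  ⟶  IM  (L4)  txn=BusRdX  M[L4]=80
step 5: P1: store L2 := 76  ⟶  IM  (L2)  txn=∅  M[L2]=0
step 6: P1: load  L4  ⟶  IM  (L4)  txn=∅  M[L4]=80
step 7: P0: store L3 := 1  ⟶  MI  (L3)  txn=BusRdX  M[L3]=10
step 8: P0: store L2 := 64  ⟶  MI  (L2)  txn=BusRdX+Flush  M[L2]=76
step 9: P0: load  L2  ⟶  MI  (L2)  txn=∅  M[L2]=76
step 10: P1: load  L5  ⟶  IE  (L5)  txn=BusRd  M[L5]=90
step 11: P0: store L5 := 1  ⟶  MI  (L5)  txn=BusRdX  M[L5]=90
step 12: P0: load  L0  ⟶  SS  (L0)  txn=BusRd  M[L0]=60
step 13: P1: load  L4  ⟶  IM  (L4)  txn=∅  M[L4]=80
step 14: P0: store L0 := 99  ⟶  MI  (L0)  txn=BusUpgr  M[L0]=60
step 15: P1: store L0 := 49  ⟶  IM  (L0)  txn=BusRdX+Flush  M[L0]=99
step 16: P0: load  L3  ⟶  MI  (L3)  txn=∅  M[L3]=10

state = M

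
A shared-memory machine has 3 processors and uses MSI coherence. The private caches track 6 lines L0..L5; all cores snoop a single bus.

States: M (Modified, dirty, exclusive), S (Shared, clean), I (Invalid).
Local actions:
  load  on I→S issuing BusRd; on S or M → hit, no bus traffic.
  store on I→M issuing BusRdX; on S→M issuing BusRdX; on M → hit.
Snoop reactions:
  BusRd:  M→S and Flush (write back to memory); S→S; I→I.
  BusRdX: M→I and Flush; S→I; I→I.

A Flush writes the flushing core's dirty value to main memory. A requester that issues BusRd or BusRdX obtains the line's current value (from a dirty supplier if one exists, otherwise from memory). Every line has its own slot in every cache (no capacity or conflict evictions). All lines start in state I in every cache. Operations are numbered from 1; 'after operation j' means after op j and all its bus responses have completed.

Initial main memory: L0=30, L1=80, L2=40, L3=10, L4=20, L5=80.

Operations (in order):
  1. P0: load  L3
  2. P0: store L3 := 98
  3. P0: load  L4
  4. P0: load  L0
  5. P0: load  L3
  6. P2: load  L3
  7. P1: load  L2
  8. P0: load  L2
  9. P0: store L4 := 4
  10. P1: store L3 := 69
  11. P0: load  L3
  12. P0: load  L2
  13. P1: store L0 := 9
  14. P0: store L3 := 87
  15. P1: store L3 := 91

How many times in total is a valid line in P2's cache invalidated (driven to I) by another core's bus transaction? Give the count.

1. P0: load  L3  bus=[BusRd]  L3: P0=S P1=I P2=I  mem[L3]=10
2. P0: store L3 := 98  bus=[BusRdX]  L3: P0=M P1=I P2=I  mem[L3]=10
3. P0: load  L4  bus=[BusRd]  L4: P0=S P1=I P2=I  mem[L4]=20
4. P0: load  L0  bus=[BusRd]  L0: P0=S P1=I P2=I  mem[L0]=30
5. P0: load  L3  bus=[-]  L3: P0=M P1=I P2=I  mem[L3]=10
6. P2: load  L3  bus=[BusRd,Flush]  L3: P0=S P1=I P2=S  mem[L3]=98
7. P1: load  L2  bus=[BusRd]  L2: P0=I P1=S P2=I  mem[L2]=40
8. P0: load  L2  bus=[BusRd]  L2: P0=S P1=S P2=I  mem[L2]=40
9. P0: store L4 := 4  bus=[BusRdX]  L4: P0=M P1=I P2=I  mem[L4]=20
10. P1: store L3 := 69  bus=[BusRdX]  L3: P0=I P1=M P2=I  mem[L3]=98
11. P0: load  L3  bus=[BusRd,Flush]  L3: P0=S P1=S P2=I  mem[L3]=69
12. P0: load  L2  bus=[-]  L2: P0=S P1=S P2=I  mem[L2]=40
13. P1: store L0 := 9  bus=[BusRdX]  L0: P0=I P1=M P2=I  mem[L0]=30
14. P0: store L3 := 87  bus=[BusRdX]  L3: P0=M P1=I P2=I  mem[L3]=69
15. P1: store L3 := 91  bus=[BusRdX,Flush]  L3: P0=I P1=M P2=I  mem[L3]=87

invalidations = 1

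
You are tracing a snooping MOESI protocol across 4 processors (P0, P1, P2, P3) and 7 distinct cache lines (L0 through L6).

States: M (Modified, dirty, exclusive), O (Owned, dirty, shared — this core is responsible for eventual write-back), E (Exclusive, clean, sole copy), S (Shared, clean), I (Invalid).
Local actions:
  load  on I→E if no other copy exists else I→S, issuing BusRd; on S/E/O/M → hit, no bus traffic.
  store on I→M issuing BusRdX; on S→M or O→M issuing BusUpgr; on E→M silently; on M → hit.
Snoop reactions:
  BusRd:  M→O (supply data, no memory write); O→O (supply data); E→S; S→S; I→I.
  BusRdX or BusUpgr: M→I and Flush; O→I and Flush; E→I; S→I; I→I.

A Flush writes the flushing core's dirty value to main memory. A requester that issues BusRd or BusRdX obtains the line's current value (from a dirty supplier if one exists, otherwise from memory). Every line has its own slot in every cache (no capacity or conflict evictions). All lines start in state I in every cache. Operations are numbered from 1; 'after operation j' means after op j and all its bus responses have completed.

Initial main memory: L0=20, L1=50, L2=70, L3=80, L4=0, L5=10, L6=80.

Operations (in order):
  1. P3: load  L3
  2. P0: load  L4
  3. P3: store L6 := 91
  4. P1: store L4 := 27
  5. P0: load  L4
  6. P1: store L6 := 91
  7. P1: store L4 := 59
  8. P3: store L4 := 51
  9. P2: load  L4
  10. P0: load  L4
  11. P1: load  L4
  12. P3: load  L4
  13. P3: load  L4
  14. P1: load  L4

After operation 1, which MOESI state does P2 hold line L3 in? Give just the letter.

step 1: P3: load  L3  ⟶  IIIE  (L3)  txn=BusRd  M[L3]=80
step 2: P0: load  L4  ⟶  EIII  (L4)  txn=BusRd  M[L4]=0
step 3: P3: store L6 := 91  ⟶  IIIM  (L6)  txn=BusRdX  M[L6]=80
step 4: P1: store L4 := 27  ⟶  IMII  (L4)  txn=BusRdX  M[L4]=0
step 5: P0: load  L4  ⟶  SOII  (L4)  txn=BusRd  M[L4]=0
step 6: P1: store L6 := 91  ⟶  IMII  (L6)  txn=BusRdX+Flush  M[L6]=91
step 7: P1: store L4 := 59  ⟶  IMII  (L4)  txn=BusUpgr  M[L4]=0
step 8: P3: store L4 := 51  ⟶  IIIM  (L4)  txn=BusRdX+Flush  M[L4]=59
step 9: P2: load  L4  ⟶  IISO  (L4)  txn=BusRd  M[L4]=59
step 10: P0: load  L4  ⟶  SISO  (L4)  txn=BusRd  M[L4]=59
step 11: P1: load  L4  ⟶  SSSO  (L4)  txn=BusRd  M[L4]=59
step 12: P3: load  L4  ⟶  SSSO  (L4)  txn=∅  M[L4]=59
step 13: P3: load  L4  ⟶  SSSO  (L4)  txn=∅  M[L4]=59
step 14: P1: load  L4  ⟶  SSSO  (L4)  txn=∅  M[L4]=59

state = I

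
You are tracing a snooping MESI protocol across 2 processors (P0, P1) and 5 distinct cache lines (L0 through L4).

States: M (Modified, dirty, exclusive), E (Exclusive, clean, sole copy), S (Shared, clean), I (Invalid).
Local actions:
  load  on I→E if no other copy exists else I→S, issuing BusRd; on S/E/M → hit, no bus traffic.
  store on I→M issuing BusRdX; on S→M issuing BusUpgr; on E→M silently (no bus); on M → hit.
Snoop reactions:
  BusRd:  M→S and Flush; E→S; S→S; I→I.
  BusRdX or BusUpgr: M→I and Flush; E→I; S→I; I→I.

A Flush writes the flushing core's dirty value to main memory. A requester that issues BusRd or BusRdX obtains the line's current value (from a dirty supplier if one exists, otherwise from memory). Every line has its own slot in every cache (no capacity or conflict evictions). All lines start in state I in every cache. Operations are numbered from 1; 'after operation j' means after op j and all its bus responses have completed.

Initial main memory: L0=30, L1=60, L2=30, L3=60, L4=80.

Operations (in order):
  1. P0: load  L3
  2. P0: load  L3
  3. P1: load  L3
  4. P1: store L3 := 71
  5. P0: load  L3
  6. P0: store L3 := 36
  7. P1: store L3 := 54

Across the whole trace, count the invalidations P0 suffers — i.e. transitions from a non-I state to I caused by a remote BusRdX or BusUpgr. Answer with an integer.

invalidations = 2

step 1: P0: load  L3  ⟶  EI  (L3)  txn=BusRd  M[L3]=60
step 2: P0: load  L3  ⟶  EI  (L3)  txn=∅  M[L3]=60
step 3: P1: load  L3  ⟶  SS  (L3)  txn=BusRd  M[L3]=60
step 4: P1: store L3 := 71  ⟶  IM  (L3)  txn=BusUpgr  M[L3]=60
step 5: P0: load  L3  ⟶  SS  (L3)  txn=BusRd+Flush  M[L3]=71
step 6: P0: store L3 := 36  ⟶  MI  (L3)  txn=BusUpgr  M[L3]=71
step 7: P1: store L3 := 54  ⟶  IM  (L3)  txn=BusRdX+Flush  M[L3]=36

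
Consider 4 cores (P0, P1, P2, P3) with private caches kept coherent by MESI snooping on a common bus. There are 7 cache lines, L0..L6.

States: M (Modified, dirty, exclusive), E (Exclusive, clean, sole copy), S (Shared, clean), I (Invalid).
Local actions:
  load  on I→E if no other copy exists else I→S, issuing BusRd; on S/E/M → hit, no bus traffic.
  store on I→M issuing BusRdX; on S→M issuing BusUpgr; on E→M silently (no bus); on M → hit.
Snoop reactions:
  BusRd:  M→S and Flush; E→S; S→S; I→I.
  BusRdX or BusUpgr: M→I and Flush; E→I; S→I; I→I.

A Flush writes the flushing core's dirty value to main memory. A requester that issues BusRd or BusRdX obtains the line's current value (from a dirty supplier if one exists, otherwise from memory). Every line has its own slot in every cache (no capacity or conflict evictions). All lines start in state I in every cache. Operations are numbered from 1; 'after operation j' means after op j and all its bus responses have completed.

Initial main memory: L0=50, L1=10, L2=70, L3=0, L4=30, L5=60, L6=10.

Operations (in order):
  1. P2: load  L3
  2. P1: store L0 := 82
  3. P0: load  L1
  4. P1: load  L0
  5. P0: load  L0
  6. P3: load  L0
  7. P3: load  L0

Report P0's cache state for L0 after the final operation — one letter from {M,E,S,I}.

1. P2: load  L3  bus=[BusRd]  L3: P0=I P1=I P2=E P3=I  mem[L3]=0
2. P1: store L0 := 82  bus=[BusRdX]  L0: P0=I P1=M P2=I P3=I  mem[L0]=50
3. P0: load  L1  bus=[BusRd]  L1: P0=E P1=I P2=I P3=I  mem[L1]=10
4. P1: load  L0  bus=[-]  L0: P0=I P1=M P2=I P3=I  mem[L0]=50
5. P0: load  L0  bus=[BusRd,Flush]  L0: P0=S P1=S P2=I P3=I  mem[L0]=82
6. P3: load  L0  bus=[BusRd]  L0: P0=S P1=S P2=I P3=S  mem[L0]=82
7. P3: load  L0  bus=[-]  L0: P0=S P1=S P2=I P3=S  mem[L0]=82

state = S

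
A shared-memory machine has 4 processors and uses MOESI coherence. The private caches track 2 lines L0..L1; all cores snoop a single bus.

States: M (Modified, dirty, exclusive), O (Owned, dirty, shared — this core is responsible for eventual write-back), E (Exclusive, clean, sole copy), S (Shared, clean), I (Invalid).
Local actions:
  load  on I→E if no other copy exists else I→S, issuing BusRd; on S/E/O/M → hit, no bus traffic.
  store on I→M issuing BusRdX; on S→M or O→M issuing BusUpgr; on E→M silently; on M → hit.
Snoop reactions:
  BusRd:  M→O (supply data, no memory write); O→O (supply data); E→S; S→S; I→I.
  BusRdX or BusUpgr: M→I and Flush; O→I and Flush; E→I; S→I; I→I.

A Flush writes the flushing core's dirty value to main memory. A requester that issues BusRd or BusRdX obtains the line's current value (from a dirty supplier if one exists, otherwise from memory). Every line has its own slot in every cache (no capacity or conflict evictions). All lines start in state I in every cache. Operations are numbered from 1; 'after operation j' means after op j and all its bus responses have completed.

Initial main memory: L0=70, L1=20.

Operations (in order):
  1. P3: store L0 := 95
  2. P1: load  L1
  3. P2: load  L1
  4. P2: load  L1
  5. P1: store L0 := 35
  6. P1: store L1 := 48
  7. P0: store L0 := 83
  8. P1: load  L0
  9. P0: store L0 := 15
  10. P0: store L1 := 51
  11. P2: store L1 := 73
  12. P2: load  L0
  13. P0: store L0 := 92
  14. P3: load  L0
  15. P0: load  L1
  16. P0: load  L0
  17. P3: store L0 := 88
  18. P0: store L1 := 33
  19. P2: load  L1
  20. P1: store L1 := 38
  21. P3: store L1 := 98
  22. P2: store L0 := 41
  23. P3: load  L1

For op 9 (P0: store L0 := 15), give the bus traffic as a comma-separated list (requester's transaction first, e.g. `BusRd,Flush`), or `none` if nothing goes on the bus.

  op1 P3: store L0 := 95 → I/I/I/M on L0; bus BusRdX; mem=70
  op2 P1: load  L1 → I/E/I/I on L1; bus BusRd; mem=20
  op3 P2: load  L1 → I/S/S/I on L1; bus BusRd; mem=20
  op4 P2: load  L1 → I/S/S/I on L1; bus (none); mem=20
  op5 P1: store L0 := 35 → I/M/I/I on L0; bus BusRdX Flush; mem=95
  op6 P1: store L1 := 48 → I/M/I/I on L1; bus BusUpgr; mem=20
  op7 P0: store L0 := 83 → M/I/I/I on L0; bus BusRdX Flush; mem=35
  op8 P1: load  L0 → O/S/I/I on L0; bus BusRd; mem=35
  op9 P0: store L0 := 15 → M/I/I/I on L0; bus BusUpgr; mem=35
  op10 P0: store L1 := 51 → M/I/I/I on L1; bus BusRdX Flush; mem=48
  op11 P2: store L1 := 73 → I/I/M/I on L1; bus BusRdX Flush; mem=51
  op12 P2: load  L0 → O/I/S/I on L0; bus BusRd; mem=35
  op13 P0: store L0 := 92 → M/I/I/I on L0; bus BusUpgr; mem=35
  op14 P3: load  L0 → O/I/I/S on L0; bus BusRd; mem=35
  op15 P0: load  L1 → S/I/O/I on L1; bus BusRd; mem=51
  op16 P0: load  L0 → O/I/I/S on L0; bus (none); mem=35
  op17 P3: store L0 := 88 → I/I/I/M on L0; bus BusUpgr Flush; mem=92
  op18 P0: store L1 := 33 → M/I/I/I on L1; bus BusUpgr Flush; mem=73
  op19 P2: load  L1 → O/I/S/I on L1; bus BusRd; mem=73
  op20 P1: store L1 := 38 → I/M/I/I on L1; bus BusRdX Flush; mem=33
  op21 P3: store L1 := 98 → I/I/I/M on L1; bus BusRdX Flush; mem=38
  op22 P2: store L0 := 41 → I/I/M/I on L0; bus BusRdX Flush; mem=88
  op23 P3: load  L1 → I/I/I/M on L1; bus (none); mem=38

bus = BusUpgr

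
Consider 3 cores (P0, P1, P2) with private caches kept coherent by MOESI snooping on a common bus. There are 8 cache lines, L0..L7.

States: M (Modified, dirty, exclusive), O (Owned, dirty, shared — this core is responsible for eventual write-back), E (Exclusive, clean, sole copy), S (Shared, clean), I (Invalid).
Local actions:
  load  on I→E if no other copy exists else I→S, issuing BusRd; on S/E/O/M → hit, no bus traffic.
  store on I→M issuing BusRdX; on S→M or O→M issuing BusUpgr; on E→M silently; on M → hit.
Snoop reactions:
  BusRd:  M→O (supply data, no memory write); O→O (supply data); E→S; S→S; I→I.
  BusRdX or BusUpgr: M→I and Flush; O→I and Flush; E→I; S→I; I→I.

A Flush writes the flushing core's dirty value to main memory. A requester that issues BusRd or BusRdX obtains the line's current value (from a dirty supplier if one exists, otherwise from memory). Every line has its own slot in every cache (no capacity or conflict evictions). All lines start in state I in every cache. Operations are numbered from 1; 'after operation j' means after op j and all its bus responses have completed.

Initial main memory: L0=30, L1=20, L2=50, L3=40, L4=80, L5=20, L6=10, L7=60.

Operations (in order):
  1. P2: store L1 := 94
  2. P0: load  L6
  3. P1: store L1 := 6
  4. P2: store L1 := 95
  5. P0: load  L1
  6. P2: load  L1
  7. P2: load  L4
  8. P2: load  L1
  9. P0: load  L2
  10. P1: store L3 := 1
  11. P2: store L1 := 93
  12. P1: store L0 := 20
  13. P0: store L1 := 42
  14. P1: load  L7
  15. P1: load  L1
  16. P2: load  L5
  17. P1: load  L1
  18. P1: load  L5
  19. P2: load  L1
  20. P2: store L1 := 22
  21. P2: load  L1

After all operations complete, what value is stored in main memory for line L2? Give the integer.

memory[L2] = 50

1. P2: store L1 := 94  bus=[BusRdX]  L1: P0=I P1=I P2=M  mem[L1]=20
2. P0: load  L6  bus=[BusRd]  L6: P0=E P1=I P2=I  mem[L6]=10
3. P1: store L1 := 6  bus=[BusRdX,Flush]  L1: P0=I P1=M P2=I  mem[L1]=94
4. P2: store L1 := 95  bus=[BusRdX,Flush]  L1: P0=I P1=I P2=M  mem[L1]=6
5. P0: load  L1  bus=[BusRd]  L1: P0=S P1=I P2=O  mem[L1]=6
6. P2: load  L1  bus=[-]  L1: P0=S P1=I P2=O  mem[L1]=6
7. P2: load  L4  bus=[BusRd]  L4: P0=I P1=I P2=E  mem[L4]=80
8. P2: load  L1  bus=[-]  L1: P0=S P1=I P2=O  mem[L1]=6
9. P0: load  L2  bus=[BusRd]  L2: P0=E P1=I P2=I  mem[L2]=50
10. P1: store L3 := 1  bus=[BusRdX]  L3: P0=I P1=M P2=I  mem[L3]=40
11. P2: store L1 := 93  bus=[BusUpgr]  L1: P0=I P1=I P2=M  mem[L1]=6
12. P1: store L0 := 20  bus=[BusRdX]  L0: P0=I P1=M P2=I  mem[L0]=30
13. P0: store L1 := 42  bus=[BusRdX,Flush]  L1: P0=M P1=I P2=I  mem[L1]=93
14. P1: load  L7  bus=[BusRd]  L7: P0=I P1=E P2=I  mem[L7]=60
15. P1: load  L1  bus=[BusRd]  L1: P0=O P1=S P2=I  mem[L1]=93
16. P2: load  L5  bus=[BusRd]  L5: P0=I P1=I P2=E  mem[L5]=20
17. P1: load  L1  bus=[-]  L1: P0=O P1=S P2=I  mem[L1]=93
18. P1: load  L5  bus=[BusRd]  L5: P0=I P1=S P2=S  mem[L5]=20
19. P2: load  L1  bus=[BusRd]  L1: P0=O P1=S P2=S  mem[L1]=93
20. P2: store L1 := 22  bus=[BusUpgr,Flush]  L1: P0=I P1=I P2=M  mem[L1]=42
21. P2: load  L1  bus=[-]  L1: P0=I P1=I P2=M  mem[L1]=42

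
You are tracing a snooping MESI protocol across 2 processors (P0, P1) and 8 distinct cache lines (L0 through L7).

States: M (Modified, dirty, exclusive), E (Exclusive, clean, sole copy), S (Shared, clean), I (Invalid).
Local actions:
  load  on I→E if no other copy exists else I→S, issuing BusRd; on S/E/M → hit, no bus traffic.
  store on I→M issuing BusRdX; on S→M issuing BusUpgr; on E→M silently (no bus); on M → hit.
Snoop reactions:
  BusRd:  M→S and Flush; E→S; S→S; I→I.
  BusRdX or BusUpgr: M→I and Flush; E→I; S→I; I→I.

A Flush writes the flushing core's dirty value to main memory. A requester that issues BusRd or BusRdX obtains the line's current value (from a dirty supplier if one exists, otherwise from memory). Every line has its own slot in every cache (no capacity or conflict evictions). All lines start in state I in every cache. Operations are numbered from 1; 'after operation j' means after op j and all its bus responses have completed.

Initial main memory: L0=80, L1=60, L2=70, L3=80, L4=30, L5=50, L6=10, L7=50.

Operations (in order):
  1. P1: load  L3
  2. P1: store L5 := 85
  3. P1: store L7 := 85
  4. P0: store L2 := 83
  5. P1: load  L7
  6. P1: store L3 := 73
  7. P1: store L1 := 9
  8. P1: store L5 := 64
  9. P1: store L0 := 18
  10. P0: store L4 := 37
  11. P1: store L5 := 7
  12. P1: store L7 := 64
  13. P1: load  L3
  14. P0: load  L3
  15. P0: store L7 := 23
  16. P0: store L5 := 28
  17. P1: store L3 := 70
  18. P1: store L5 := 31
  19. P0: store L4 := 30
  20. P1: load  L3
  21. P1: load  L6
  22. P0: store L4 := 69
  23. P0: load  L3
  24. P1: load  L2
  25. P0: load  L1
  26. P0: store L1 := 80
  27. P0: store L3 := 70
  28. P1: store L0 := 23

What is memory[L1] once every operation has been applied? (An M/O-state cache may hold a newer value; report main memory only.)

step 1: P1: load  L3  ⟶  IE  (L3)  txn=BusRd  M[L3]=80
step 2: P1: store L5 := 85  ⟶  IM  (L5)  txn=BusRdX  M[L5]=50
step 3: P1: store L7 := 85  ⟶  IM  (L7)  txn=BusRdX  M[L7]=50
step 4: P0: store L2 := 83  ⟶  MI  (L2)  txn=BusRdX  M[L2]=70
step 5: P1: load  L7  ⟶  IM  (L7)  txn=∅  M[L7]=50
step 6: P1: store L3 := 73  ⟶  IM  (L3)  txn=∅  M[L3]=80
step 7: P1: store L1 := 9  ⟶  IM  (L1)  txn=BusRdX  M[L1]=60
step 8: P1: store L5 := 64  ⟶  IM  (L5)  txn=∅  M[L5]=50
step 9: P1: store L0 := 18  ⟶  IM  (L0)  txn=BusRdX  M[L0]=80
step 10: P0: store L4 := 37  ⟶  MI  (L4)  txn=BusRdX  M[L4]=30
step 11: P1: store L5 := 7  ⟶  IM  (L5)  txn=∅  M[L5]=50
step 12: P1: store L7 := 64  ⟶  IM  (L7)  txn=∅  M[L7]=50
step 13: P1: load  L3  ⟶  IM  (L3)  txn=∅  M[L3]=80
step 14: P0: load  L3  ⟶  SS  (L3)  txn=BusRd+Flush  M[L3]=73
step 15: P0: store L7 := 23  ⟶  MI  (L7)  txn=BusRdX+Flush  M[L7]=64
step 16: P0: store L5 := 28  ⟶  MI  (L5)  txn=BusRdX+Flush  M[L5]=7
step 17: P1: store L3 := 70  ⟶  IM  (L3)  txn=BusUpgr  M[L3]=73
step 18: P1: store L5 := 31  ⟶  IM  (L5)  txn=BusRdX+Flush  M[L5]=28
step 19: P0: store L4 := 30  ⟶  MI  (L4)  txn=∅  M[L4]=30
step 20: P1: load  L3  ⟶  IM  (L3)  txn=∅  M[L3]=73
step 21: P1: load  L6  ⟶  IE  (L6)  txn=BusRd  M[L6]=10
step 22: P0: store L4 := 69  ⟶  MI  (L4)  txn=∅  M[L4]=30
step 23: P0: load  L3  ⟶  SS  (L3)  txn=BusRd+Flush  M[L3]=70
step 24: P1: load  L2  ⟶  SS  (L2)  txn=BusRd+Flush  M[L2]=83
step 25: P0: load  L1  ⟶  SS  (L1)  txn=BusRd+Flush  M[L1]=9
step 26: P0: store L1 := 80  ⟶  MI  (L1)  txn=BusUpgr  M[L1]=9
step 27: P0: store L3 := 70  ⟶  MI  (L3)  txn=BusUpgr  M[L3]=70
step 28: P1: store L0 := 23  ⟶  IM  (L0)  txn=∅  M[L0]=80

memory[L1] = 9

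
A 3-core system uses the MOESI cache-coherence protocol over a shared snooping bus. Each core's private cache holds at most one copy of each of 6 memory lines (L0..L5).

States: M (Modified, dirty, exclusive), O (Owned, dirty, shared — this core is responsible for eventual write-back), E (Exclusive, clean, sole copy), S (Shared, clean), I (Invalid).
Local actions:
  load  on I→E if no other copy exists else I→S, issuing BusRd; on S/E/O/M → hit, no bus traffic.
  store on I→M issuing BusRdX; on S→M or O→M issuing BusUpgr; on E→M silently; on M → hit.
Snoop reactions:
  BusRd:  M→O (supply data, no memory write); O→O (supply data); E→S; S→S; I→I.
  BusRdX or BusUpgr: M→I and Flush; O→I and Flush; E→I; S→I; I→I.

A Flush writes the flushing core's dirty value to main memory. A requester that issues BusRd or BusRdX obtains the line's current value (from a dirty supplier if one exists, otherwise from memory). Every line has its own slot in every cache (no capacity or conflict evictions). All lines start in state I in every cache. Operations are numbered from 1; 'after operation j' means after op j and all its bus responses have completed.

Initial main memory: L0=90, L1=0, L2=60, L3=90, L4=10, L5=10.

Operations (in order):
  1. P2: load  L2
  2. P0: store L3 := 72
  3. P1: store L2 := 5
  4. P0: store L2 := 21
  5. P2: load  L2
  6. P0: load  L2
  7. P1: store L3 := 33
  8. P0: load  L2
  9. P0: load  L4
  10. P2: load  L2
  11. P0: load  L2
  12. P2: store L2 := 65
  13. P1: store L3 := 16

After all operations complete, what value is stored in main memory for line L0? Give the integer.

memory[L0] = 90

step 1: P2: load  L2  ⟶  IIE  (L2)  txn=BusRd  M[L2]=60
step 2: P0: store L3 := 72  ⟶  MII  (L3)  txn=BusRdX  M[L3]=90
step 3: P1: store L2 := 5  ⟶  IMI  (L2)  txn=BusRdX  M[L2]=60
step 4: P0: store L2 := 21  ⟶  MII  (L2)  txn=BusRdX+Flush  M[L2]=5
step 5: P2: load  L2  ⟶  OIS  (L2)  txn=BusRd  M[L2]=5
step 6: P0: load  L2  ⟶  OIS  (L2)  txn=∅  M[L2]=5
step 7: P1: store L3 := 33  ⟶  IMI  (L3)  txn=BusRdX+Flush  M[L3]=72
step 8: P0: load  L2  ⟶  OIS  (L2)  txn=∅  M[L2]=5
step 9: P0: load  L4  ⟶  EII  (L4)  txn=BusRd  M[L4]=10
step 10: P2: load  L2  ⟶  OIS  (L2)  txn=∅  M[L2]=5
step 11: P0: load  L2  ⟶  OIS  (L2)  txn=∅  M[L2]=5
step 12: P2: store L2 := 65  ⟶  IIM  (L2)  txn=BusUpgr+Flush  M[L2]=21
step 13: P1: store L3 := 16  ⟶  IMI  (L3)  txn=∅  M[L3]=72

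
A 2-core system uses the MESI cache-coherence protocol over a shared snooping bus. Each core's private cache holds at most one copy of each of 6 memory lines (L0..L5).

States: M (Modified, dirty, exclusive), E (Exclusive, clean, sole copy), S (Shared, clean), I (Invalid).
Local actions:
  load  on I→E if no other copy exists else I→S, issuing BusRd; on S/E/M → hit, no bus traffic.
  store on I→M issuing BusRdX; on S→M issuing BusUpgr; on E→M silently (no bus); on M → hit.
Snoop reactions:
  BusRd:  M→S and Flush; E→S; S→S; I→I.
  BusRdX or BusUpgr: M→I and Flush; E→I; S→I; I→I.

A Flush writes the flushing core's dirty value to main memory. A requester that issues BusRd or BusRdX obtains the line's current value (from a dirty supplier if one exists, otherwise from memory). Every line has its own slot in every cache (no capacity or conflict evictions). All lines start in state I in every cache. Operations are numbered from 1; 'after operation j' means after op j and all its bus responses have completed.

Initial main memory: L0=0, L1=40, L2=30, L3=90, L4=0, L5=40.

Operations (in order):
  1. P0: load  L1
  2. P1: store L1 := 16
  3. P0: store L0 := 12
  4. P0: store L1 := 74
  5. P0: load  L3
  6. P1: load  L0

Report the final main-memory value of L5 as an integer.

memory[L5] = 40

[1] P0: load  L1 | P0:E(40), P1:I | bus: BusRd
[2] P1: store L1 := 16 | P0:I, P1:M(16) | bus: BusRdX
[3] P0: store L0 := 12 | P0:M(12), P1:I | bus: BusRdX
[4] P0: store L1 := 74 | P0:M(74), P1:I | bus: BusRdX,Flush
[5] P0: load  L3 | P0:E(90), P1:I | bus: BusRd
[6] P1: load  L0 | P0:S(12), P1:S(12) | bus: BusRd,Flush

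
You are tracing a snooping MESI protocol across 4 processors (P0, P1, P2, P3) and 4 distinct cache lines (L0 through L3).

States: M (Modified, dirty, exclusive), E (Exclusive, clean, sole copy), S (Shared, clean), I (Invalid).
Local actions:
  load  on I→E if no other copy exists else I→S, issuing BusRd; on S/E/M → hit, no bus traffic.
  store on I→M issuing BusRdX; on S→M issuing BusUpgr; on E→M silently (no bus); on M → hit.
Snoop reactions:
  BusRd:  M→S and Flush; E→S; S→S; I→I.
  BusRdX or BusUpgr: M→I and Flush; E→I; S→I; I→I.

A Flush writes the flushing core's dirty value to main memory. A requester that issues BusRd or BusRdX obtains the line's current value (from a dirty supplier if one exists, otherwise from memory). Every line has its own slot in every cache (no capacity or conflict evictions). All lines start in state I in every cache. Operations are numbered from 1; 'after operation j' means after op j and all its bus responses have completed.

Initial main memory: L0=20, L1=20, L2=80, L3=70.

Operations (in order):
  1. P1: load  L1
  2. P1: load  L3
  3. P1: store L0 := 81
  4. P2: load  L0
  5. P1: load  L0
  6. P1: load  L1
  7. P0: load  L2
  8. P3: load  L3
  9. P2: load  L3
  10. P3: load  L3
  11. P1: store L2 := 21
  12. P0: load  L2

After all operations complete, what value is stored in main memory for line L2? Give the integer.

1. P1: load  L1  bus=[BusRd]  L1: P0=I P1=E P2=I P3=I  mem[L1]=20
2. P1: load  L3  bus=[BusRd]  L3: P0=I P1=E P2=I P3=I  mem[L3]=70
3. P1: store L0 := 81  bus=[BusRdX]  L0: P0=I P1=M P2=I P3=I  mem[L0]=20
4. P2: load  L0  bus=[BusRd,Flush]  L0: P0=I P1=S P2=S P3=I  mem[L0]=81
5. P1: load  L0  bus=[-]  L0: P0=I P1=S P2=S P3=I  mem[L0]=81
6. P1: load  L1  bus=[-]  L1: P0=I P1=E P2=I P3=I  mem[L1]=20
7. P0: load  L2  bus=[BusRd]  L2: P0=E P1=I P2=I P3=I  mem[L2]=80
8. P3: load  L3  bus=[BusRd]  L3: P0=I P1=S P2=I P3=S  mem[L3]=70
9. P2: load  L3  bus=[BusRd]  L3: P0=I P1=S P2=S P3=S  mem[L3]=70
10. P3: load  L3  bus=[-]  L3: P0=I P1=S P2=S P3=S  mem[L3]=70
11. P1: store L2 := 21  bus=[BusRdX]  L2: P0=I P1=M P2=I P3=I  mem[L2]=80
12. P0: load  L2  bus=[BusRd,Flush]  L2: P0=S P1=S P2=I P3=I  mem[L2]=21

memory[L2] = 21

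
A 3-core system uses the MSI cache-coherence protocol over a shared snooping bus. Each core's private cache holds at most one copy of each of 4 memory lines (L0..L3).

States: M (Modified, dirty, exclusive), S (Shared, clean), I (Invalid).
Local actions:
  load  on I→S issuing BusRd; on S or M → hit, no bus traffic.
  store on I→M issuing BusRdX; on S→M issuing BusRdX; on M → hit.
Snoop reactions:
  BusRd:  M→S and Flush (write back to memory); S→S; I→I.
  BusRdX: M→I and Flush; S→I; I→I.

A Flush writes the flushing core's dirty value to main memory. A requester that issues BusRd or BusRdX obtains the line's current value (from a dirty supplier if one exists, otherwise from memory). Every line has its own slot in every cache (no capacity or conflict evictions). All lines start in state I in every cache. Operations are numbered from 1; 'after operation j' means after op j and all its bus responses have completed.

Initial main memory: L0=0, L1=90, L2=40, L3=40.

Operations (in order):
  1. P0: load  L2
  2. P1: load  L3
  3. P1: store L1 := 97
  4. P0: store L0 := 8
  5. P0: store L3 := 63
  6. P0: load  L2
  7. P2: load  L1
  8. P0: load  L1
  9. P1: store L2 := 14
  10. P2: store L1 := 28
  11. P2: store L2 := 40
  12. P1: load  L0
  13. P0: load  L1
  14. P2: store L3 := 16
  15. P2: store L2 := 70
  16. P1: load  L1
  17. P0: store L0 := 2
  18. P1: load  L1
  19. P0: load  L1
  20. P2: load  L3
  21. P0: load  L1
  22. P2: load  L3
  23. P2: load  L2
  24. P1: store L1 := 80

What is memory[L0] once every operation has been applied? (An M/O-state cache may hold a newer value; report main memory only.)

1. P0: load  L2  bus=[BusRd]  L2: P0=S P1=I P2=I  mem[L2]=40
2. P1: load  L3  bus=[BusRd]  L3: P0=I P1=S P2=I  mem[L3]=40
3. P1: store L1 := 97  bus=[BusRdX]  L1: P0=I P1=M P2=I  mem[L1]=90
4. P0: store L0 := 8  bus=[BusRdX]  L0: P0=M P1=I P2=I  mem[L0]=0
5. P0: store L3 := 63  bus=[BusRdX]  L3: P0=M P1=I P2=I  mem[L3]=40
6. P0: load  L2  bus=[-]  L2: P0=S P1=I P2=I  mem[L2]=40
7. P2: load  L1  bus=[BusRd,Flush]  L1: P0=I P1=S P2=S  mem[L1]=97
8. P0: load  L1  bus=[BusRd]  L1: P0=S P1=S P2=S  mem[L1]=97
9. P1: store L2 := 14  bus=[BusRdX]  L2: P0=I P1=M P2=I  mem[L2]=40
10. P2: store L1 := 28  bus=[BusRdX]  L1: P0=I P1=I P2=M  mem[L1]=97
11. P2: store L2 := 40  bus=[BusRdX,Flush]  L2: P0=I P1=I P2=M  mem[L2]=14
12. P1: load  L0  bus=[BusRd,Flush]  L0: P0=S P1=S P2=I  mem[L0]=8
13. P0: load  L1  bus=[BusRd,Flush]  L1: P0=S P1=I P2=S  mem[L1]=28
14. P2: store L3 := 16  bus=[BusRdX,Flush]  L3: P0=I P1=I P2=M  mem[L3]=63
15. P2: store L2 := 70  bus=[-]  L2: P0=I P1=I P2=M  mem[L2]=14
16. P1: load  L1  bus=[BusRd]  L1: P0=S P1=S P2=S  mem[L1]=28
17. P0: store L0 := 2  bus=[BusRdX]  L0: P0=M P1=I P2=I  mem[L0]=8
18. P1: load  L1  bus=[-]  L1: P0=S P1=S P2=S  mem[L1]=28
19. P0: load  L1  bus=[-]  L1: P0=S P1=S P2=S  mem[L1]=28
20. P2: load  L3  bus=[-]  L3: P0=I P1=I P2=M  mem[L3]=63
21. P0: load  L1  bus=[-]  L1: P0=S P1=S P2=S  mem[L1]=28
22. P2: load  L3  bus=[-]  L3: P0=I P1=I P2=M  mem[L3]=63
23. P2: load  L2  bus=[-]  L2: P0=I P1=I P2=M  mem[L2]=14
24. P1: store L1 := 80  bus=[BusRdX]  L1: P0=I P1=M P2=I  mem[L1]=28

memory[L0] = 8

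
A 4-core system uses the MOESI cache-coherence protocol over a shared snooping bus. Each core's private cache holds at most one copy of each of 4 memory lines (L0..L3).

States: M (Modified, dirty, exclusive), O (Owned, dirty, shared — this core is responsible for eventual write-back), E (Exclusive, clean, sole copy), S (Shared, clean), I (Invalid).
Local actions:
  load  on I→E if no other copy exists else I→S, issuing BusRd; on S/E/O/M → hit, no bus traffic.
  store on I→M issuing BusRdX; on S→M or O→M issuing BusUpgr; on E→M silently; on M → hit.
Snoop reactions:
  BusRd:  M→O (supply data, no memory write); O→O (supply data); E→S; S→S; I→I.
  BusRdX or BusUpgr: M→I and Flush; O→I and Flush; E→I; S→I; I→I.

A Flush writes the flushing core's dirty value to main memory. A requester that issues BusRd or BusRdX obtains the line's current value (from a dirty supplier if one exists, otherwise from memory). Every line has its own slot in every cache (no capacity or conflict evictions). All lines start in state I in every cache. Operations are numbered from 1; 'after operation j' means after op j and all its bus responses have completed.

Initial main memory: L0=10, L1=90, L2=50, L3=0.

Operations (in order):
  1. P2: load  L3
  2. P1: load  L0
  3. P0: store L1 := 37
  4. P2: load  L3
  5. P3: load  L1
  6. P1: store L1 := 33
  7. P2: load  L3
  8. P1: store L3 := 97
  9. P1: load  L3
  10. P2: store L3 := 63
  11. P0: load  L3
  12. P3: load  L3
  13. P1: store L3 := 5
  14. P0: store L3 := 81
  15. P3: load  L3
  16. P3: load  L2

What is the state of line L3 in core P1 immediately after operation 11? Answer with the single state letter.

[1] P2: load  L3 | P0:I, P1:I, P2:E(0), P3:I | bus: BusRd
[2] P1: load  L0 | P0:I, P1:E(10), P2:I, P3:I | bus: BusRd
[3] P0: store L1 := 37 | P0:M(37), P1:I, P2:I, P3:I | bus: BusRdX
[4] P2: load  L3 | P0:I, P1:I, P2:E(0), P3:I | bus: none
[5] P3: load  L1 | P0:O(37), P1:I, P2:I, P3:S(37) | bus: BusRd
[6] P1: store L1 := 33 | P0:I, P1:M(33), P2:I, P3:I | bus: BusRdX,Flush
[7] P2: load  L3 | P0:I, P1:I, P2:E(0), P3:I | bus: none
[8] P1: store L3 := 97 | P0:I, P1:M(97), P2:I, P3:I | bus: BusRdX
[9] P1: load  L3 | P0:I, P1:M(97), P2:I, P3:I | bus: none
[10] P2: store L3 := 63 | P0:I, P1:I, P2:M(63), P3:I | bus: BusRdX,Flush
[11] P0: load  L3 | P0:S(63), P1:I, P2:O(63), P3:I | bus: BusRd
[12] P3: load  L3 | P0:S(63), P1:I, P2:O(63), P3:S(63) | bus: BusRd
[13] P1: store L3 := 5 | P0:I, P1:M(5), P2:I, P3:I | bus: BusRdX,Flush
[14] P0: store L3 := 81 | P0:M(81), P1:I, P2:I, P3:I | bus: BusRdX,Flush
[15] P3: load  L3 | P0:O(81), P1:I, P2:I, P3:S(81) | bus: BusRd
[16] P3: load  L2 | P0:I, P1:I, P2:I, P3:E(50) | bus: BusRd

state = I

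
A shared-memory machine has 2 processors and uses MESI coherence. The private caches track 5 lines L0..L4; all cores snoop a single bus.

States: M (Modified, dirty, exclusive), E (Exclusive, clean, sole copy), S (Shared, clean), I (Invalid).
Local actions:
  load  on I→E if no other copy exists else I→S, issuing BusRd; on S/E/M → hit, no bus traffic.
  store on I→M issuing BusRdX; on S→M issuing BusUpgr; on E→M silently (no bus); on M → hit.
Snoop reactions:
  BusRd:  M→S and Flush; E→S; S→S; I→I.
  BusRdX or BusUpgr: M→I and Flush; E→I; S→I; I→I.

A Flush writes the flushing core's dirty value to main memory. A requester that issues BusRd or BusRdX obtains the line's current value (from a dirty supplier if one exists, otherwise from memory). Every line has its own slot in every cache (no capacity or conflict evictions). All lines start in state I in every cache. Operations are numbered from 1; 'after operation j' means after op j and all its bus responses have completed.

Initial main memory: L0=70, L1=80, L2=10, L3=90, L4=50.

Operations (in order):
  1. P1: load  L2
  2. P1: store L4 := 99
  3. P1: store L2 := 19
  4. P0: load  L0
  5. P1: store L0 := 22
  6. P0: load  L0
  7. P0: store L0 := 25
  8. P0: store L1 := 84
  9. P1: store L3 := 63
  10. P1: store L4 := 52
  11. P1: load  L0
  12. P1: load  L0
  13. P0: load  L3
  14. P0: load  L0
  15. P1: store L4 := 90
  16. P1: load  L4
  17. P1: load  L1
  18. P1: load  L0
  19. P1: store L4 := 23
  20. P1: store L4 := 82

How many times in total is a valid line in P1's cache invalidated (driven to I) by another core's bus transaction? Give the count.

  op1 P1: load  L2 → I/E on L2; bus BusRd; mem=10
  op2 P1: store L4 := 99 → I/M on L4; bus BusRdX; mem=50
  op3 P1: store L2 := 19 → I/M on L2; bus (none); mem=10
  op4 P0: load  L0 → E/I on L0; bus BusRd; mem=70
  op5 P1: store L0 := 22 → I/M on L0; bus BusRdX; mem=70
  op6 P0: load  L0 → S/S on L0; bus BusRd Flush; mem=22
  op7 P0: store L0 := 25 → M/I on L0; bus BusUpgr; mem=22
  op8 P0: store L1 := 84 → M/I on L1; bus BusRdX; mem=80
  op9 P1: store L3 := 63 → I/M on L3; bus BusRdX; mem=90
  op10 P1: store L4 := 52 → I/M on L4; bus (none); mem=50
  op11 P1: load  L0 → S/S on L0; bus BusRd Flush; mem=25
  op12 P1: load  L0 → S/S on L0; bus (none); mem=25
  op13 P0: load  L3 → S/S on L3; bus BusRd Flush; mem=63
  op14 P0: load  L0 → S/S on L0; bus (none); mem=25
  op15 P1: store L4 := 90 → I/M on L4; bus (none); mem=50
  op16 P1: load  L4 → I/M on L4; bus (none); mem=50
  op17 P1: load  L1 → S/S on L1; bus BusRd Flush; mem=84
  op18 P1: load  L0 → S/S on L0; bus (none); mem=25
  op19 P1: store L4 := 23 → I/M on L4; bus (none); mem=50
  op20 P1: store L4 := 82 → I/M on L4; bus (none); mem=50

invalidations = 1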